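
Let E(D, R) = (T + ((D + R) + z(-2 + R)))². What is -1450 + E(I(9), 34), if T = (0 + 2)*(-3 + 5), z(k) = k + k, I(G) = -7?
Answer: 7575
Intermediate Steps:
z(k) = 2*k
T = 4 (T = 2*2 = 4)
E(D, R) = (D + 3*R)² (E(D, R) = (4 + ((D + R) + 2*(-2 + R)))² = (4 + ((D + R) + (-4 + 2*R)))² = (4 + (-4 + D + 3*R))² = (D + 3*R)²)
-1450 + E(I(9), 34) = -1450 + (-7 + 3*34)² = -1450 + (-7 + 102)² = -1450 + 95² = -1450 + 9025 = 7575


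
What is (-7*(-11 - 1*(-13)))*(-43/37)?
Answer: 602/37 ≈ 16.270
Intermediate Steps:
(-7*(-11 - 1*(-13)))*(-43/37) = (-7*(-11 + 13))*(-43*1/37) = -7*2*(-43/37) = -14*(-43/37) = 602/37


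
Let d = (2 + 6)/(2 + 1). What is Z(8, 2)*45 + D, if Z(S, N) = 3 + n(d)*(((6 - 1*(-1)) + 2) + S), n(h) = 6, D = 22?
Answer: 4747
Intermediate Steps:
d = 8/3 ≈ 2.6667
Z(S, N) = 57 + 6*S (Z(S, N) = 3 + 6*(((6 - 1*(-1)) + 2) + S) = 3 + 6*(((6 + 1) + 2) + S) = 3 + 6*((7 + 2) + S) = 3 + 6*(9 + S) = 3 + (54 + 6*S) = 57 + 6*S)
Z(8, 2)*45 + D = (57 + 6*8)*45 + 22 = (57 + 48)*45 + 22 = 105*45 + 22 = 4725 + 22 = 4747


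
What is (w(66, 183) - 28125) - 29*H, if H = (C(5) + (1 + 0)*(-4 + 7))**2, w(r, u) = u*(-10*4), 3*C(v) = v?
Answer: -324689/9 ≈ -36077.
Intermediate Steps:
C(v) = v/3
w(r, u) = -40*u (w(r, u) = u*(-40) = -40*u)
H = 196/9 (H = ((1/3)*5 + (1 + 0)*(-4 + 7))**2 = (5/3 + 1*3)**2 = (5/3 + 3)**2 = (14/3)**2 = 196/9 ≈ 21.778)
(w(66, 183) - 28125) - 29*H = (-40*183 - 28125) - 29*196/9 = (-7320 - 28125) - 5684/9 = -35445 - 5684/9 = -324689/9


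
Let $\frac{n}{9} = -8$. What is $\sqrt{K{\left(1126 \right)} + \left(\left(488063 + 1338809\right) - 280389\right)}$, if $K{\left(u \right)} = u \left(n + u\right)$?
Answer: $\sqrt{2733287} \approx 1653.3$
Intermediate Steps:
$n = -72$ ($n = 9 \left(-8\right) = -72$)
$K{\left(u \right)} = u \left(-72 + u\right)$
$\sqrt{K{\left(1126 \right)} + \left(\left(488063 + 1338809\right) - 280389\right)} = \sqrt{1126 \left(-72 + 1126\right) + \left(\left(488063 + 1338809\right) - 280389\right)} = \sqrt{1126 \cdot 1054 + \left(1826872 - 280389\right)} = \sqrt{1186804 + 1546483} = \sqrt{2733287}$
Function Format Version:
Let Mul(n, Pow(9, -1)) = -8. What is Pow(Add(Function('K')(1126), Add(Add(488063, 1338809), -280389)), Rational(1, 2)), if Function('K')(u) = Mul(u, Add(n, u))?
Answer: Pow(2733287, Rational(1, 2)) ≈ 1653.3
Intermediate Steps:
n = -72 (n = Mul(9, -8) = -72)
Function('K')(u) = Mul(u, Add(-72, u))
Pow(Add(Function('K')(1126), Add(Add(488063, 1338809), -280389)), Rational(1, 2)) = Pow(Add(Mul(1126, Add(-72, 1126)), Add(Add(488063, 1338809), -280389)), Rational(1, 2)) = Pow(Add(Mul(1126, 1054), Add(1826872, -280389)), Rational(1, 2)) = Pow(Add(1186804, 1546483), Rational(1, 2)) = Pow(2733287, Rational(1, 2))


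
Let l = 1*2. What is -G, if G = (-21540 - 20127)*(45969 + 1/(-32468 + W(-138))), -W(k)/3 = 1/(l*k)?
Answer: 1907125412478467/995685 ≈ 1.9154e+9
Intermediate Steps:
l = 2
W(k) = -3/(2*k) (W(k) = -3*1/(2*k) = -3/(2*k))
G = -1907125412478467/995685 (G = (-21540 - 20127)*(45969 + 1/(-32468 - 3/2/(-138))) = -41667*(45969 + 1/(-32468 - 3/2*(-1/138))) = -41667*(45969 + 1/(-32468 + 1/92)) = -41667*(45969 + 1/(-2987055/92)) = -41667*(45969 - 92/2987055) = -41667*137311931203/2987055 = -1907125412478467/995685 ≈ -1.9154e+9)
-G = -1*(-1907125412478467/995685) = 1907125412478467/995685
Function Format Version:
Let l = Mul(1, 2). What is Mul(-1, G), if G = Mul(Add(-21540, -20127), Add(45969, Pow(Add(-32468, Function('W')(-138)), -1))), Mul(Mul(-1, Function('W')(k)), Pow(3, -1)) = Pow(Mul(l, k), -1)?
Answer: Rational(1907125412478467, 995685) ≈ 1.9154e+9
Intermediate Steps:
l = 2
Function('W')(k) = Mul(Rational(-3, 2), Pow(k, -1)) (Function('W')(k) = Mul(-3, Pow(Mul(2, k), -1)) = Mul(-3, Mul(Rational(1, 2), Pow(k, -1))) = Mul(Rational(-3, 2), Pow(k, -1)))
G = Rational(-1907125412478467, 995685) (G = Mul(Add(-21540, -20127), Add(45969, Pow(Add(-32468, Mul(Rational(-3, 2), Pow(-138, -1))), -1))) = Mul(-41667, Add(45969, Pow(Add(-32468, Mul(Rational(-3, 2), Rational(-1, 138))), -1))) = Mul(-41667, Add(45969, Pow(Add(-32468, Rational(1, 92)), -1))) = Mul(-41667, Add(45969, Pow(Rational(-2987055, 92), -1))) = Mul(-41667, Add(45969, Rational(-92, 2987055))) = Mul(-41667, Rational(137311931203, 2987055)) = Rational(-1907125412478467, 995685) ≈ -1.9154e+9)
Mul(-1, G) = Mul(-1, Rational(-1907125412478467, 995685)) = Rational(1907125412478467, 995685)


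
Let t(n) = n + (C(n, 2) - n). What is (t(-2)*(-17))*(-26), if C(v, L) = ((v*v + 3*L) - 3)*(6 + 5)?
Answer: 34034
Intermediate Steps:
C(v, L) = -33 + 11*v**2 + 33*L (C(v, L) = ((v**2 + 3*L) - 3)*11 = (-3 + v**2 + 3*L)*11 = -33 + 11*v**2 + 33*L)
t(n) = 33 + 11*n**2 (t(n) = n + ((-33 + 11*n**2 + 33*2) - n) = n + ((-33 + 11*n**2 + 66) - n) = n + ((33 + 11*n**2) - n) = n + (33 - n + 11*n**2) = 33 + 11*n**2)
(t(-2)*(-17))*(-26) = ((33 + 11*(-2)**2)*(-17))*(-26) = ((33 + 11*4)*(-17))*(-26) = ((33 + 44)*(-17))*(-26) = (77*(-17))*(-26) = -1309*(-26) = 34034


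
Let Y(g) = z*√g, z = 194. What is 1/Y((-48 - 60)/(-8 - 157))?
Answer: √55/1164 ≈ 0.0063713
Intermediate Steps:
Y(g) = 194*√g
1/Y((-48 - 60)/(-8 - 157)) = 1/(194*√((-48 - 60)/(-8 - 157))) = 1/(194*√(-108/(-165))) = 1/(194*√(-108*(-1/165))) = 1/(194*√(36/55)) = 1/(194*(6*√55/55)) = 1/(1164*√55/55) = √55/1164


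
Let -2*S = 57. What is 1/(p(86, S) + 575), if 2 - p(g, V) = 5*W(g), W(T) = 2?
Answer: 1/567 ≈ 0.0017637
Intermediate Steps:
S = -57/2 (S = -1/2*57 = -57/2 ≈ -28.500)
p(g, V) = -8 (p(g, V) = 2 - 5*2 = 2 - 1*10 = 2 - 10 = -8)
1/(p(86, S) + 575) = 1/(-8 + 575) = 1/567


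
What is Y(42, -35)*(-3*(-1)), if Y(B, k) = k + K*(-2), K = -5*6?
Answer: 75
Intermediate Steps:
K = -30
Y(B, k) = 60 + k (Y(B, k) = k - 30*(-2) = k + 60 = 60 + k)
Y(42, -35)*(-3*(-1)) = (60 - 35)*(-3*(-1)) = 25*3 = 75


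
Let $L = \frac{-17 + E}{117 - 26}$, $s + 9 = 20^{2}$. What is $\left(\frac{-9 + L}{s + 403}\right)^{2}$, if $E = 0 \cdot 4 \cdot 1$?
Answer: $\frac{174724}{1305160129} \approx 0.00013387$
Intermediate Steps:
$s = 391$ ($s = -9 + 20^{2} = -9 + 400 = 391$)
$E = 0$ ($E = 0 \cdot 1 = 0$)
$L = - \frac{17}{91}$ ($L = \frac{-17 + 0}{117 - 26} = - \frac{17}{91} \approx -0.18681$)
$\left(\frac{-9 + L}{s + 403}\right)^{2} = \left(\frac{-9 - \frac{17}{91}}{391 + 403}\right)^{2} = \left(- \frac{836}{91 \cdot 794}\right)^{2} = \left(\left(- \frac{836}{91}\right) \frac{1}{794}\right)^{2} = \left(- \frac{418}{36127}\right)^{2} = \frac{174724}{1305160129}$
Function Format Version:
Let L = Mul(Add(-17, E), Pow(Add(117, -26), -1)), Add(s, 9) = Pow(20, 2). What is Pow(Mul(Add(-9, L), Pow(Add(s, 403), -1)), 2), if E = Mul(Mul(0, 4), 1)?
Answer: Rational(174724, 1305160129) ≈ 0.00013387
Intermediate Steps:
s = 391 (s = Add(-9, Pow(20, 2)) = Add(-9, 400) = 391)
E = 0 (E = Mul(0, 1) = 0)
L = Rational(-17, 91) (L = Mul(Add(-17, 0), Pow(Add(117, -26), -1)) = Mul(-17, Pow(91, -1)) = Mul(-17, Rational(1, 91)) = Rational(-17, 91) ≈ -0.18681)
Pow(Mul(Add(-9, L), Pow(Add(s, 403), -1)), 2) = Pow(Mul(Add(-9, Rational(-17, 91)), Pow(Add(391, 403), -1)), 2) = Pow(Mul(Rational(-836, 91), Pow(794, -1)), 2) = Pow(Mul(Rational(-836, 91), Rational(1, 794)), 2) = Pow(Rational(-418, 36127), 2) = Rational(174724, 1305160129)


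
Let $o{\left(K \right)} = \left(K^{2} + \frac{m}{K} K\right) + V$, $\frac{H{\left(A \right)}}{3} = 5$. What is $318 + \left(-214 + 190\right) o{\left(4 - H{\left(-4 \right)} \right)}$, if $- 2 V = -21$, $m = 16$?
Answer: $-3222$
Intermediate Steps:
$V = \frac{21}{2}$ ($V = \left(- \frac{1}{2}\right) \left(-21\right) = \frac{21}{2} \approx 10.5$)
$H{\left(A \right)} = 15$ ($H{\left(A \right)} = 3 \cdot 5 = 15$)
$o{\left(K \right)} = \frac{53}{2} + K^{2}$ ($o{\left(K \right)} = \left(K^{2} + \frac{16}{K} K\right) + \frac{21}{2} = \left(K^{2} + 16\right) + \frac{21}{2} = \left(16 + K^{2}\right) + \frac{21}{2} = \frac{53}{2} + K^{2}$)
$318 + \left(-214 + 190\right) o{\left(4 - H{\left(-4 \right)} \right)} = 318 + \left(-214 + 190\right) \left(\frac{53}{2} + \left(4 - 15\right)^{2}\right) = 318 - 24 \left(\frac{53}{2} + \left(4 - 15\right)^{2}\right) = 318 - 24 \left(\frac{53}{2} + \left(-11\right)^{2}\right) = 318 - 24 \left(\frac{53}{2} + 121\right) = 318 - 3540 = -3222$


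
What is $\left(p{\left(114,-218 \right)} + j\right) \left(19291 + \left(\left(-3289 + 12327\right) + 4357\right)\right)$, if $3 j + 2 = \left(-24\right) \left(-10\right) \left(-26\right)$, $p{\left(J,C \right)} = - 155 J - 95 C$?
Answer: $\frac{94070308}{3} \approx 3.1357 \cdot 10^{7}$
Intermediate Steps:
$j = - \frac{6242}{3}$ ($j = - \frac{2}{3} + \frac{\left(-24\right) \left(-10\right) \left(-26\right)}{3} = - \frac{2}{3} + \frac{240 \left(-26\right)}{3} = - \frac{2}{3} + \frac{1}{3} \left(-6240\right) = - \frac{2}{3} - 2080 = - \frac{6242}{3} \approx -2080.7$)
$\left(p{\left(114,-218 \right)} + j\right) \left(19291 + \left(\left(-3289 + 12327\right) + 4357\right)\right) = \left(\left(\left(-155\right) 114 - -20710\right) - \frac{6242}{3}\right) \left(19291 + \left(\left(-3289 + 12327\right) + 4357\right)\right) = \left(\left(-17670 + 20710\right) - \frac{6242}{3}\right) \left(19291 + \left(9038 + 4357\right)\right) = \left(3040 - \frac{6242}{3}\right) \left(19291 + 13395\right) = \frac{2878}{3} \cdot 32686 = \frac{94070308}{3}$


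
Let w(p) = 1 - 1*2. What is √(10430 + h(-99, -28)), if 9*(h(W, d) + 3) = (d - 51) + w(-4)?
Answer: √93763/3 ≈ 102.07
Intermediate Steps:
w(p) = -1 (w(p) = 1 - 2 = -1)
h(W, d) = -79/9 + d/9 (h(W, d) = -3 + ((d - 51) - 1)/9 = -3 + ((-51 + d) - 1)/9 = -3 + (-52 + d)/9 = -3 + (-52/9 + d/9) = -79/9 + d/9)
√(10430 + h(-99, -28)) = √(10430 + (-79/9 + (⅑)*(-28))) = √(10430 + (-79/9 - 28/9)) = √(10430 - 107/9) = √(93763/9) = √93763/3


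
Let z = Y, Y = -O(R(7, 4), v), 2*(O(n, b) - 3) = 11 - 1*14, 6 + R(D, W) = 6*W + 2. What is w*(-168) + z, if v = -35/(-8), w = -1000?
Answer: 335997/2 ≈ 1.6800e+5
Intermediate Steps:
v = 35/8 (v = -35*(-⅛) = 35/8 ≈ 4.3750)
R(D, W) = -4 + 6*W (R(D, W) = -6 + (6*W + 2) = -6 + (2 + 6*W) = -4 + 6*W)
O(n, b) = 3/2 (O(n, b) = 3 + (11 - 1*14)/2 = 3 + (11 - 14)/2 = 3 + (½)*(-3) = 3 - 3/2 = 3/2)
Y = -3/2 (Y = -1*3/2 = -3/2 ≈ -1.5000)
z = -3/2 ≈ -1.5000
w*(-168) + z = -1000*(-168) - 3/2 = 168000 - 3/2 = 335997/2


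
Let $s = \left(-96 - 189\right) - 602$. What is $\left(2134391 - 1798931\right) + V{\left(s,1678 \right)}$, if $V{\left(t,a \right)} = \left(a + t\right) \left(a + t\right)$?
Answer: $961141$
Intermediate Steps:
$s = -887$ ($s = -285 - 602 = -887$)
$V{\left(t,a \right)} = \left(a + t\right)^{2}$
$\left(2134391 - 1798931\right) + V{\left(s,1678 \right)} = \left(2134391 - 1798931\right) + \left(1678 - 887\right)^{2} = 335460 + 791^{2} = 335460 + 625681 = 961141$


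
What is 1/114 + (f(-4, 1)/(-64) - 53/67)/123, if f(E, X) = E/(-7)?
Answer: 39775/17536848 ≈ 0.0022681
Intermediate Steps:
f(E, X) = -E/7 (f(E, X) = E*(-⅐) = -E/7)
1/114 + (f(-4, 1)/(-64) - 53/67)/123 = 1/114 + (-⅐*(-4)/(-64) - 53/67)/123 = 1/114 + ((4/7)*(-1/64) - 53*1/67)*(1/123) = 1/114 + (-1/112 - 53/67)*(1/123) = 1/114 - 6003/7504*1/123 = 1/114 - 2001/307664 = 39775/17536848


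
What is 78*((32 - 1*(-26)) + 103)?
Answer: 12558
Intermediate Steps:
78*((32 - 1*(-26)) + 103) = 78*((32 + 26) + 103) = 78*(58 + 103) = 78*161 = 12558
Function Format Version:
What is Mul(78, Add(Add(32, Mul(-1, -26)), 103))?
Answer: 12558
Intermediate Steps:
Mul(78, Add(Add(32, Mul(-1, -26)), 103)) = Mul(78, Add(Add(32, 26), 103)) = Mul(78, Add(58, 103)) = Mul(78, 161) = 12558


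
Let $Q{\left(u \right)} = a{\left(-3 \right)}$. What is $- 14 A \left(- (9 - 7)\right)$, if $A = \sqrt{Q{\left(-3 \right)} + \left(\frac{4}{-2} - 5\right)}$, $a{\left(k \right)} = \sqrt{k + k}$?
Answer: $28 \sqrt{-7 + i \sqrt{6}} \approx 12.773 + 75.174 i$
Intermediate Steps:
$a{\left(k \right)} = \sqrt{2} \sqrt{k}$ ($a{\left(k \right)} = \sqrt{2 k} = \sqrt{2} \sqrt{k}$)
$Q{\left(u \right)} = i \sqrt{6}$ ($Q{\left(u \right)} = \sqrt{2} \sqrt{-3} = \sqrt{2} i \sqrt{3} = i \sqrt{6}$)
$A = \sqrt{-7 + i \sqrt{6}}$ ($A = \sqrt{i \sqrt{6} + \left(\frac{4}{-2} - 5\right)} = \sqrt{i \sqrt{6} + \left(4 \left(- \frac{1}{2}\right) - 5\right)} = \sqrt{i \sqrt{6} - 7} = \sqrt{-7 + i \sqrt{6}} \approx 0.45618 + 2.6848 i$)
$- 14 A \left(- (9 - 7)\right) = - 14 \sqrt{-7 + i \sqrt{6}} \left(- (9 - 7)\right) = - 14 \sqrt{-7 + i \sqrt{6}} \left(\left(-1\right) 2\right) = - 14 \sqrt{-7 + i \sqrt{6}} \left(-2\right) = 28 \sqrt{-7 + i \sqrt{6}}$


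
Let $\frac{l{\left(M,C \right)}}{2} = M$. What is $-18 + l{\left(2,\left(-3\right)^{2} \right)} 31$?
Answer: $106$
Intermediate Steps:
$l{\left(M,C \right)} = 2 M$
$-18 + l{\left(2,\left(-3\right)^{2} \right)} 31 = -18 + 2 \cdot 2 \cdot 31 = -18 + 4 \cdot 31 = -18 + 124 = 106$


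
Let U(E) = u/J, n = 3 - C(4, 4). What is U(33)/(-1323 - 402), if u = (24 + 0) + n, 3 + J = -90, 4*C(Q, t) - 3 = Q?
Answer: 101/641700 ≈ 0.00015739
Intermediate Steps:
C(Q, t) = ¾ + Q/4
n = 5/4 (n = 3 - (¾ + (¼)*4) = 3 - (¾ + 1) = 3 - 1*7/4 = 3 - 7/4 = 5/4 ≈ 1.2500)
J = -93 (J = -3 - 90 = -93)
u = 101/4 (u = (24 + 0) + 5/4 = 24 + 5/4 = 101/4 ≈ 25.250)
U(E) = -101/372 (U(E) = (101/4)/(-93) = (101/4)*(-1/93) = -101/372)
U(33)/(-1323 - 402) = -101/(372*(-1323 - 402)) = -101/372/(-1725) = -101/372*(-1/1725) = 101/641700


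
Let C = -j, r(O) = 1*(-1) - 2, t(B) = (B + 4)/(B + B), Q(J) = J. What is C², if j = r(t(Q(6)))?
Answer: 9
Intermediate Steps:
t(B) = (4 + B)/(2*B) (t(B) = (4 + B)/((2*B)) = (4 + B)*(1/(2*B)) = (4 + B)/(2*B))
r(O) = -3 (r(O) = -1 - 2 = -3)
j = -3
C = 3 (C = -1*(-3) = 3)
C² = 3² = 9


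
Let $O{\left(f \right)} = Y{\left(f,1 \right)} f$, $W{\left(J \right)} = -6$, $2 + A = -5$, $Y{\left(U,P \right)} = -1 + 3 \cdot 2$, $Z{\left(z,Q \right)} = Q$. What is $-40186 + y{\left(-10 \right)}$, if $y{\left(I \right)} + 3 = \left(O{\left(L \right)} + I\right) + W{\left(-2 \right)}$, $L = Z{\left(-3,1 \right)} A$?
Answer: $-40240$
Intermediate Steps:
$Y{\left(U,P \right)} = 5$ ($Y{\left(U,P \right)} = -1 + 6 = 5$)
$A = -7$ ($A = -2 - 5 = -7$)
$L = -7$ ($L = 1 \left(-7\right) = -7$)
$O{\left(f \right)} = 5 f$
$y{\left(I \right)} = -44 + I$ ($y{\left(I \right)} = -3 + \left(\left(5 \left(-7\right) + I\right) - 6\right) = -3 + \left(\left(-35 + I\right) - 6\right) = -3 + \left(-41 + I\right) = -44 + I$)
$-40186 + y{\left(-10 \right)} = -40186 - 54 = -40240$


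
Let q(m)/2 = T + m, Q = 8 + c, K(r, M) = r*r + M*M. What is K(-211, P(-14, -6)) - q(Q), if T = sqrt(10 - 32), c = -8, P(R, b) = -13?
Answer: 44690 - 2*I*sqrt(22) ≈ 44690.0 - 9.3808*I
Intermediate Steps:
T = I*sqrt(22) (T = sqrt(-22) = I*sqrt(22) ≈ 4.6904*I)
K(r, M) = M**2 + r**2 (K(r, M) = r**2 + M**2 = M**2 + r**2)
Q = 0 (Q = 8 - 8 = 0)
q(m) = 2*m + 2*I*sqrt(22) (q(m) = 2*(I*sqrt(22) + m) = 2*(m + I*sqrt(22)) = 2*m + 2*I*sqrt(22))
K(-211, P(-14, -6)) - q(Q) = ((-13)**2 + (-211)**2) - (2*0 + 2*I*sqrt(22)) = (169 + 44521) - (0 + 2*I*sqrt(22)) = 44690 - 2*I*sqrt(22)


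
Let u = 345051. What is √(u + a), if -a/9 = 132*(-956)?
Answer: 3*√164531 ≈ 1216.9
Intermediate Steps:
a = 1135728 (a = -1188*(-956) = -9*(-126192) = 1135728)
√(u + a) = √(345051 + 1135728) = √1480779 = 3*√164531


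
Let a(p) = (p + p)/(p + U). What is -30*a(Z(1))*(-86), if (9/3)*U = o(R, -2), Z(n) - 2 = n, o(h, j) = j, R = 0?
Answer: 46440/7 ≈ 6634.3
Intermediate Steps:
Z(n) = 2 + n
U = -⅔ (U = (⅓)*(-2) = -⅔ ≈ -0.66667)
a(p) = 2*p/(-⅔ + p) (a(p) = (p + p)/(p - ⅔) = (2*p)/(-⅔ + p) = 2*p/(-⅔ + p))
-30*a(Z(1))*(-86) = -180*(2 + 1)/(-2 + 3*(2 + 1))*(-86) = -180*3/(-2 + 3*3)*(-86) = -180*3/(-2 + 9)*(-86) = -180*3/7*(-86) = -30*18/7*(-86) = -540/7*(-86) = 46440/7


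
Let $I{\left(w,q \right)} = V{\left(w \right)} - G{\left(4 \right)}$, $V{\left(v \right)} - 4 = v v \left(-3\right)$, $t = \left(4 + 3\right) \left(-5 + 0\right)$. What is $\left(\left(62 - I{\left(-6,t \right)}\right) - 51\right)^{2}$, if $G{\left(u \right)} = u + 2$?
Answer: $14641$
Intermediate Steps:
$G{\left(u \right)} = 2 + u$
$t = -35$ ($t = 7 \left(-5\right) = -35$)
$V{\left(v \right)} = 4 - 3 v^{2}$ ($V{\left(v \right)} = 4 + v v \left(-3\right) = 4 + v^{2} \left(-3\right) = 4 - 3 v^{2}$)
$I{\left(w,q \right)} = -2 - 3 w^{2}$ ($I{\left(w,q \right)} = \left(4 - 3 w^{2}\right) - \left(2 + 4\right) = \left(4 - 3 w^{2}\right) - 6 = -2 - 3 w^{2}$)
$\left(\left(62 - I{\left(-6,t \right)}\right) - 51\right)^{2} = \left(\left(62 - \left(-2 - 3 \left(-6\right)^{2}\right)\right) - 51\right)^{2} = \left(\left(62 - \left(-2 - 108\right)\right) - 51\right)^{2} = \left(\left(62 - -110\right) - 51\right)^{2} = \left(\left(62 + 110\right) - 51\right)^{2} = \left(172 - 51\right)^{2} = 121^{2} = 14641$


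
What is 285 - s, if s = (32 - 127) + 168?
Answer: 212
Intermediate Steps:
s = 73 (s = -95 + 168 = 73)
285 - s = 285 - 1*73 = 285 - 73 = 212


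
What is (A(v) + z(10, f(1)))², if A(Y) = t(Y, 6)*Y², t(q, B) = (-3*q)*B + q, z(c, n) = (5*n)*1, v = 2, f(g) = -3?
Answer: 22801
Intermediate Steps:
z(c, n) = 5*n
t(q, B) = q - 3*B*q (t(q, B) = -3*B*q + q = q - 3*B*q)
A(Y) = -17*Y³ (A(Y) = (Y*(1 - 3*6))*Y² = (Y*(1 - 18))*Y² = (Y*(-17))*Y² = (-17*Y)*Y² = -17*Y³)
(A(v) + z(10, f(1)))² = (-17*2³ + 5*(-3))² = (-17*8 - 15)² = (-136 - 15)² = (-151)² = 22801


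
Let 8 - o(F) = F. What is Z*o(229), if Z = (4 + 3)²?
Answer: -10829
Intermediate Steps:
Z = 49 (Z = 7² = 49)
o(F) = 8 - F
Z*o(229) = 49*(8 - 1*229) = 49*(8 - 229) = 49*(-221) = -10829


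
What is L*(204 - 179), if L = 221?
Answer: 5525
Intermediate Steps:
L*(204 - 179) = 221*(204 - 179) = 221*25 = 5525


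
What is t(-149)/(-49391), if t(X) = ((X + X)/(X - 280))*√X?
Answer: -298*I*√149/21188739 ≈ -0.00017167*I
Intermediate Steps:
t(X) = 2*X^(3/2)/(-280 + X) (t(X) = ((2*X)/(-280 + X))*√X = (2*X/(-280 + X))*√X = 2*X^(3/2)/(-280 + X))
t(-149)/(-49391) = (2*(-149)^(3/2)/(-280 - 149))/(-49391) = (2*(-149*I*√149)/(-429))*(-1/49391) = (2*(-149*I*√149)*(-1/429))*(-1/49391) = (298*I*√149/429)*(-1/49391) = -298*I*√149/21188739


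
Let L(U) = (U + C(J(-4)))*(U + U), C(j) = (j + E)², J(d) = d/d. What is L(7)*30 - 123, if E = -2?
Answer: 3237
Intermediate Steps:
J(d) = 1
C(j) = (-2 + j)² (C(j) = (j - 2)² = (-2 + j)²)
L(U) = 2*U*(1 + U) (L(U) = (U + (-2 + 1)²)*(U + U) = (U + (-1)²)*(2*U) = (U + 1)*(2*U) = (1 + U)*(2*U) = 2*U*(1 + U))
L(7)*30 - 123 = (2*7*(1 + 7))*30 - 123 = (2*7*8)*30 - 123 = 112*30 - 123 = 3360 - 123 = 3237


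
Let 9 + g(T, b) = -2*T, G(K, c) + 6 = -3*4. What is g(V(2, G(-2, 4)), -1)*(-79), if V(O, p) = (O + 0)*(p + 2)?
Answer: -4345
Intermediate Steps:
G(K, c) = -18 (G(K, c) = -6 - 3*4 = -6 - 12 = -18)
V(O, p) = O*(2 + p)
g(T, b) = -9 - 2*T
g(V(2, G(-2, 4)), -1)*(-79) = (-9 - 4*(2 - 18))*(-79) = (-9 - 4*(-16))*(-79) = (-9 - 2*(-32))*(-79) = (-9 + 64)*(-79) = 55*(-79) = -4345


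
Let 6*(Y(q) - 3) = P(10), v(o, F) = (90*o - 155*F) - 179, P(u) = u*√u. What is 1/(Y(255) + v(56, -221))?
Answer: 352071/13772665199 - 15*√10/13772665199 ≈ 2.5560e-5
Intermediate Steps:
P(u) = u^(3/2)
v(o, F) = -179 - 155*F + 90*o (v(o, F) = (-155*F + 90*o) - 179 = -179 - 155*F + 90*o)
Y(q) = 3 + 5*√10/3 (Y(q) = 3 + 10^(3/2)/6 = 3 + (10*√10)/6 = 3 + 5*√10/3)
1/(Y(255) + v(56, -221)) = 1/((3 + 5*√10/3) + (-179 - 155*(-221) + 90*56)) = 1/((3 + 5*√10/3) + (-179 + 34255 + 5040)) = 1/((3 + 5*√10/3) + 39116) = 1/(39119 + 5*√10/3)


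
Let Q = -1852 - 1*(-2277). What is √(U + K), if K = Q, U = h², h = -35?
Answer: 5*√66 ≈ 40.620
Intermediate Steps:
Q = 425 (Q = -1852 + 2277 = 425)
U = 1225 (U = (-35)² = 1225)
K = 425
√(U + K) = √(1225 + 425) = √1650 = 5*√66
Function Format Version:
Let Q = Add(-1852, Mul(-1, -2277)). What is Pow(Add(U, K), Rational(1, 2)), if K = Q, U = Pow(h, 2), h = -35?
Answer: Mul(5, Pow(66, Rational(1, 2))) ≈ 40.620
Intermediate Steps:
Q = 425 (Q = Add(-1852, 2277) = 425)
U = 1225 (U = Pow(-35, 2) = 1225)
K = 425
Pow(Add(U, K), Rational(1, 2)) = Pow(Add(1225, 425), Rational(1, 2)) = Pow(1650, Rational(1, 2)) = Mul(5, Pow(66, Rational(1, 2)))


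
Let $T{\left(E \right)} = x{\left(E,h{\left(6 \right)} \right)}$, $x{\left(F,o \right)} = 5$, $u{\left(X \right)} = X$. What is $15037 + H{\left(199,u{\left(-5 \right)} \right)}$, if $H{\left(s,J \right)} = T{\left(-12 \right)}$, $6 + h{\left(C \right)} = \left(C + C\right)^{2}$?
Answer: $15042$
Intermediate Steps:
$h{\left(C \right)} = -6 + 4 C^{2}$ ($h{\left(C \right)} = -6 + \left(C + C\right)^{2} = -6 + \left(2 C\right)^{2} = -6 + 4 C^{2}$)
$T{\left(E \right)} = 5$
$H{\left(s,J \right)} = 5$
$15037 + H{\left(199,u{\left(-5 \right)} \right)} = 15037 + 5 = 15042$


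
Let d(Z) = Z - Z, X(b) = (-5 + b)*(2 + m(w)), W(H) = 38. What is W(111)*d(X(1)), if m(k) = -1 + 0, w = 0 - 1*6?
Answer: 0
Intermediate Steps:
w = -6 (w = 0 - 6 = -6)
m(k) = -1
X(b) = -5 + b (X(b) = (-5 + b)*(2 - 1) = (-5 + b)*1 = -5 + b)
d(Z) = 0
W(111)*d(X(1)) = 38*0 = 0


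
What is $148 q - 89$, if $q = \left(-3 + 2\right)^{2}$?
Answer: $59$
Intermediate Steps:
$q = 1$ ($q = \left(-1\right)^{2} = 1$)
$148 q - 89 = 148 \cdot 1 - 89 = 148 - 89 = 59$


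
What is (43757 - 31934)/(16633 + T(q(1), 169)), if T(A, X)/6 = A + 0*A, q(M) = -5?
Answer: 11823/16603 ≈ 0.71210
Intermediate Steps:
T(A, X) = 6*A (T(A, X) = 6*(A + 0*A) = 6*(A + 0) = 6*A)
(43757 - 31934)/(16633 + T(q(1), 169)) = (43757 - 31934)/(16633 + 6*(-5)) = 11823/(16633 - 30) = 11823/16603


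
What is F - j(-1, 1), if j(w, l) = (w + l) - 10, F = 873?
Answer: 883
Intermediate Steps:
j(w, l) = -10 + l + w (j(w, l) = (l + w) - 10 = -10 + l + w)
F - j(-1, 1) = 873 - (-10 + 1 - 1) = 873 - 1*(-10) = 873 + 10 = 883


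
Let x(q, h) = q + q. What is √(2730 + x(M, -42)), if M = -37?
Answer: 4*√166 ≈ 51.536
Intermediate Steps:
x(q, h) = 2*q
√(2730 + x(M, -42)) = √(2730 + 2*(-37)) = √(2730 - 74) = √2656 = 4*√166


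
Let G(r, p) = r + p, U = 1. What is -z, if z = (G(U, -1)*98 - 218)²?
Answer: -47524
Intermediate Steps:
G(r, p) = p + r
z = 47524 (z = ((-1 + 1)*98 - 218)² = (0*98 - 218)² = (0 - 218)² = (-218)² = 47524)
-z = -1*47524 = -47524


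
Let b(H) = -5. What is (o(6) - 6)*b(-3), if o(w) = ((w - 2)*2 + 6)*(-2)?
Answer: 170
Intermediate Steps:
o(w) = -4 - 4*w (o(w) = ((-2 + w)*2 + 6)*(-2) = ((-4 + 2*w) + 6)*(-2) = (2 + 2*w)*(-2) = -4 - 4*w)
(o(6) - 6)*b(-3) = ((-4 - 4*6) - 6)*(-5) = ((-4 - 24) - 6)*(-5) = (-28 - 6)*(-5) = -34*(-5) = 170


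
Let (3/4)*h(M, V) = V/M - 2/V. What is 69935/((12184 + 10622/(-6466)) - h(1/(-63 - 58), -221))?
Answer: -49968067955/16770809391 ≈ -2.9795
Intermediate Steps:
h(M, V) = -8/(3*V) + 4*V/(3*M) (h(M, V) = 4*(V/M - 2/V)/3 = 4*(-2/V + V/M)/3 = -8/(3*V) + 4*V/(3*M))
69935/((12184 + 10622/(-6466)) - h(1/(-63 - 58), -221)) = 69935/((12184 + 10622/(-6466)) - (-8/3/(-221) + (4/3)*(-221)/1/(-63 - 58))) = 69935/((12184 + 10622*(-1/6466)) - (-8/3*(-1/221) + (4/3)*(-221)/1/(-121))) = 69935/((12184 - 5311/3233) - (8/663 + (4/3)*(-221)/(-1/121))) = 69935/(39385561/3233 - (8/663 + (4/3)*(-221)*(-121))) = 69935/(39385561/3233 - (8/663 + 106964/3)) = 69935/(39385561/3233 - 1*7879684/221) = 69935/(39385561/3233 - 7879684/221) = 69935/(-16770809391/714493) = 69935*(-714493/16770809391) = -49968067955/16770809391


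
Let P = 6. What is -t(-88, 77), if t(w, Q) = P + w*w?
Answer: -7750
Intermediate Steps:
t(w, Q) = 6 + w² (t(w, Q) = 6 + w*w = 6 + w²)
-t(-88, 77) = -(6 + (-88)²) = -(6 + 7744) = -1*7750 = -7750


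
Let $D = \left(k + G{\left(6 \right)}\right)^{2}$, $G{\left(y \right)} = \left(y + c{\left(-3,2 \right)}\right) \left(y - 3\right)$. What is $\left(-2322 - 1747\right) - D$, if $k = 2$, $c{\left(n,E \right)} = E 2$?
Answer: $-5093$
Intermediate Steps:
$c{\left(n,E \right)} = 2 E$
$G{\left(y \right)} = \left(-3 + y\right) \left(4 + y\right)$ ($G{\left(y \right)} = \left(y + 2 \cdot 2\right) \left(y - 3\right) = \left(y + 4\right) \left(-3 + y\right) = \left(4 + y\right) \left(-3 + y\right) = \left(-3 + y\right) \left(4 + y\right)$)
$D = 1024$ ($D = \left(2 + \left(-12 + 6 + 6^{2}\right)\right)^{2} = \left(2 + \left(-12 + 6 + 36\right)\right)^{2} = \left(2 + 30\right)^{2} = 32^{2} = 1024$)
$\left(-2322 - 1747\right) - D = \left(-2322 - 1747\right) - 1024 = -4069 - 1024 = -5093$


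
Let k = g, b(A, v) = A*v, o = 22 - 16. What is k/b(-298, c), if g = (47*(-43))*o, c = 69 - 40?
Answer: 6063/4321 ≈ 1.4031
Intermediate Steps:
c = 29
o = 6
g = -12126 (g = (47*(-43))*6 = -2021*6 = -12126)
k = -12126
k/b(-298, c) = -12126/((-298*29)) = -12126/(-8642) = -12126*(-1/8642) = 6063/4321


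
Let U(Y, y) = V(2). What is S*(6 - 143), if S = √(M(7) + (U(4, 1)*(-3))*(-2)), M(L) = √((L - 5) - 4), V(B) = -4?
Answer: -137*√(-24 + I*√2) ≈ -19.766 - 671.45*I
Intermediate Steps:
U(Y, y) = -4
M(L) = √(-9 + L) (M(L) = √((-5 + L) - 4) = √(-9 + L))
S = √(-24 + I*√2) (S = √(√(-9 + 7) - 4*(-3)*(-2)) = √(√(-2) + 12*(-2)) = √(I*√2 - 24) = √(-24 + I*√2) ≈ 0.14428 + 4.9011*I)
S*(6 - 143) = √(-24 + I*√2)*(6 - 143) = √(-24 + I*√2)*(-137) = -137*√(-24 + I*√2)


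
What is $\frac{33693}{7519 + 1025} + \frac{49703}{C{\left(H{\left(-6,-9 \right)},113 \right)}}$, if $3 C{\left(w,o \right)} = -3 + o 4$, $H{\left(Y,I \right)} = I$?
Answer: $\frac{429705151}{1278752} \approx 336.03$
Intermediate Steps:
$C{\left(w,o \right)} = -1 + \frac{4 o}{3}$ ($C{\left(w,o \right)} = \frac{-3 + o 4}{3} = \frac{-3 + 4 o}{3} = -1 + \frac{4 o}{3}$)
$\frac{33693}{7519 + 1025} + \frac{49703}{C{\left(H{\left(-6,-9 \right)},113 \right)}} = \frac{33693}{7519 + 1025} + \frac{49703}{-1 + \frac{4}{3} \cdot 113} = \frac{33693}{8544} + \frac{49703}{-1 + \frac{452}{3}} = 33693 \cdot \frac{1}{8544} + \frac{49703}{\frac{449}{3}} = \frac{11231}{2848} + 49703 \cdot \frac{3}{449} = \frac{11231}{2848} + \frac{149109}{449} = \frac{429705151}{1278752}$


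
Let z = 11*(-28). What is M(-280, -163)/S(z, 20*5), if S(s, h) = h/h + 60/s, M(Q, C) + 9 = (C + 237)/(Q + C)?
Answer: -10087/886 ≈ -11.385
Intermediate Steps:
z = -308
M(Q, C) = -9 + (237 + C)/(C + Q) (M(Q, C) = -9 + (C + 237)/(Q + C) = -9 + (237 + C)/(C + Q))
S(s, h) = 1 + 60/s
M(-280, -163)/S(z, 20*5) = ((237 - 9*(-280) - 8*(-163))/(-163 - 280))/(((60 - 308)/(-308))) = ((237 + 2520 + 1304)/(-443))/((-1/308*(-248))) = (-1/443*4061)/(62/77) = -4061/443*77/62 = -10087/886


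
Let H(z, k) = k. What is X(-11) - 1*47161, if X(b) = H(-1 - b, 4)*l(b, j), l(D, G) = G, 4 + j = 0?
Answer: -47177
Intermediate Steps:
j = -4 (j = -4 + 0 = -4)
X(b) = -16 (X(b) = 4*(-4) = -16)
X(-11) - 1*47161 = -16 - 1*47161 = -16 - 47161 = -47177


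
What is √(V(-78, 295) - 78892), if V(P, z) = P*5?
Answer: 7*I*√1618 ≈ 281.57*I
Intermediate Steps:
V(P, z) = 5*P
√(V(-78, 295) - 78892) = √(5*(-78) - 78892) = √(-390 - 78892) = √(-79282) = 7*I*√1618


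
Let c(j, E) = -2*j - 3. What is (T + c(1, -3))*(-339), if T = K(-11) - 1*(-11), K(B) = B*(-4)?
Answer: -16950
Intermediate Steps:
c(j, E) = -3 - 2*j
K(B) = -4*B
T = 55 (T = -4*(-11) - 1*(-11) = 44 + 11 = 55)
(T + c(1, -3))*(-339) = (55 + (-3 - 2*1))*(-339) = (55 + (-3 - 2))*(-339) = (55 - 5)*(-339) = 50*(-339) = -16950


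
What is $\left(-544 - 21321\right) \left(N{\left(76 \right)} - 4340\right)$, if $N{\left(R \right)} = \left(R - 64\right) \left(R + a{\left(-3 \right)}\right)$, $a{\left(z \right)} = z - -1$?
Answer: $75477980$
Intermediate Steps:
$a{\left(z \right)} = 1 + z$ ($a{\left(z \right)} = z + 1 = 1 + z$)
$N{\left(R \right)} = \left(-64 + R\right) \left(-2 + R\right)$ ($N{\left(R \right)} = \left(R - 64\right) \left(R + \left(1 - 3\right)\right) = \left(-64 + R\right) \left(R - 2\right) = \left(-64 + R\right) \left(-2 + R\right)$)
$\left(-544 - 21321\right) \left(N{\left(76 \right)} - 4340\right) = \left(-544 - 21321\right) \left(\left(128 + 76^{2} - 5016\right) - 4340\right) = - 21865 \left(\left(128 + 5776 - 5016\right) - 4340\right) = - 21865 \left(888 - 4340\right) = \left(-21865\right) \left(-3452\right) = 75477980$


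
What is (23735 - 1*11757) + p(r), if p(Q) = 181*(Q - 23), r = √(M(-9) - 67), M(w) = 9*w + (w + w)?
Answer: 7815 + 181*I*√166 ≈ 7815.0 + 2332.0*I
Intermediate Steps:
M(w) = 11*w (M(w) = 9*w + 2*w = 11*w)
r = I*√166 (r = √(11*(-9) - 67) = √(-99 - 67) = √(-166) = I*√166 ≈ 12.884*I)
p(Q) = -4163 + 181*Q (p(Q) = 181*(-23 + Q) = -4163 + 181*Q)
(23735 - 1*11757) + p(r) = (23735 - 1*11757) + (-4163 + 181*(I*√166)) = (23735 - 11757) + (-4163 + 181*I*√166) = 11978 + (-4163 + 181*I*√166) = 7815 + 181*I*√166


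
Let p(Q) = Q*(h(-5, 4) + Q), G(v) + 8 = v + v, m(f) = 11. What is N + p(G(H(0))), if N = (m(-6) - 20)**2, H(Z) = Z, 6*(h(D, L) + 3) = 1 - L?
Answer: 173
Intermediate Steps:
h(D, L) = -17/6 - L/6 (h(D, L) = -3 + (1 - L)/6 = -3 + (1/6 - L/6) = -17/6 - L/6)
G(v) = -8 + 2*v (G(v) = -8 + (v + v) = -8 + 2*v)
p(Q) = Q*(-7/2 + Q) (p(Q) = Q*((-17/6 - 1/6*4) + Q) = Q*((-17/6 - 2/3) + Q) = Q*(-7/2 + Q))
N = 81 (N = (11 - 20)**2 = (-9)**2 = 81)
N + p(G(H(0))) = 81 + (-8 + 2*0)*(-7 + 2*(-8 + 2*0))/2 = 81 + (-8 + 0)*(-7 + 2*(-8 + 0))/2 = 81 + (1/2)*(-8)*(-7 + 2*(-8)) = 81 + (1/2)*(-8)*(-7 - 16) = 81 + (1/2)*(-8)*(-23) = 81 + 92 = 173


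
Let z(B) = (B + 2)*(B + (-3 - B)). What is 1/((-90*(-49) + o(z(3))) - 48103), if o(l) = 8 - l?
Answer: -1/43670 ≈ -2.2899e-5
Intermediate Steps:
z(B) = -6 - 3*B (z(B) = (2 + B)*(-3) = -6 - 3*B)
1/((-90*(-49) + o(z(3))) - 48103) = 1/((-90*(-49) + (8 - (-6 - 3*3))) - 48103) = 1/((4410 + (8 - (-6 - 9))) - 48103) = 1/((4410 + (8 - 1*(-15))) - 48103) = 1/((4410 + (8 + 15)) - 48103) = 1/((4410 + 23) - 48103) = 1/(4433 - 48103) = 1/(-43670) = -1/43670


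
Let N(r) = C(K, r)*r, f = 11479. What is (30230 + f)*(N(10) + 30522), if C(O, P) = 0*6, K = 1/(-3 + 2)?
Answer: 1273042098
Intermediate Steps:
K = -1 (K = 1/(-1) = -1)
C(O, P) = 0
N(r) = 0 (N(r) = 0*r = 0)
(30230 + f)*(N(10) + 30522) = (30230 + 11479)*(0 + 30522) = 41709*30522 = 1273042098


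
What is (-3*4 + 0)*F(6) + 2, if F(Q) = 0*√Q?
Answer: 2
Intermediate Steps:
F(Q) = 0
(-3*4 + 0)*F(6) + 2 = (-3*4 + 0)*0 + 2 = (-12 + 0)*0 + 2 = -12*0 + 2 = 0 + 2 = 2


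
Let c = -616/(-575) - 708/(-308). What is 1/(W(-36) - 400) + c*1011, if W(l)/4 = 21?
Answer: 47668011257/13990900 ≈ 3407.1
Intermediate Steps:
W(l) = 84 (W(l) = 4*21 = 84)
c = 149207/44275 (c = -616*(-1/575) - 708*(-1/308) = 616/575 + 177/77 = 149207/44275 ≈ 3.3700)
1/(W(-36) - 400) + c*1011 = 1/(84 - 400) + (149207/44275)*1011 = 1/(-316) + 150848277/44275 = -1/316 + 150848277/44275 = 47668011257/13990900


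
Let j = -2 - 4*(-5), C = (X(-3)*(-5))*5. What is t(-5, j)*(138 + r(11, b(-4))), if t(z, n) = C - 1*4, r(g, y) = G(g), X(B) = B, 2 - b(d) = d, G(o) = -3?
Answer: 9585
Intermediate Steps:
b(d) = 2 - d
r(g, y) = -3
C = 75 (C = -3*(-5)*5 = 15*5 = 75)
j = 18 (j = -2 - 1*(-20) = -2 + 20 = 18)
t(z, n) = 71 (t(z, n) = 75 - 1*4 = 75 - 4 = 71)
t(-5, j)*(138 + r(11, b(-4))) = 71*(138 - 3) = 71*135 = 9585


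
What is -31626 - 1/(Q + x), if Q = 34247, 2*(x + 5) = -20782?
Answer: -754311727/23851 ≈ -31626.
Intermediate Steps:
x = -10396 (x = -5 + (½)*(-20782) = -5 - 10391 = -10396)
-31626 - 1/(Q + x) = -31626 - 1/(34247 - 10396) = -31626 - 1/23851 = -754311727/23851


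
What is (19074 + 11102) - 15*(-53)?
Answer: 30971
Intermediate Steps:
(19074 + 11102) - 15*(-53) = 30176 + 795 = 30971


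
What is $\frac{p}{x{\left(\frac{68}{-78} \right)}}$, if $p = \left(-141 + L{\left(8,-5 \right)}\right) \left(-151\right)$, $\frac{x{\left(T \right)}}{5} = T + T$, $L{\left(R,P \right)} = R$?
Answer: $- \frac{783237}{340} \approx -2303.6$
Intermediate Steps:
$x{\left(T \right)} = 10 T$ ($x{\left(T \right)} = 5 \left(T + T\right) = 5 \cdot 2 T = 10 T$)
$p = 20083$ ($p = \left(-141 + 8\right) \left(-151\right) = \left(-133\right) \left(-151\right) = 20083$)
$\frac{p}{x{\left(\frac{68}{-78} \right)}} = \frac{20083}{10 \frac{68}{-78}} = \frac{20083}{10 \cdot 68 \left(- \frac{1}{78}\right)} = \frac{20083}{10 \left(- \frac{34}{39}\right)} = \frac{20083}{- \frac{340}{39}} = 20083 \left(- \frac{39}{340}\right) = - \frac{783237}{340}$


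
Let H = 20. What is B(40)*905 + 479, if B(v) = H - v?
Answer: -17621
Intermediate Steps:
B(v) = 20 - v
B(40)*905 + 479 = (20 - 1*40)*905 + 479 = (20 - 40)*905 + 479 = -20*905 + 479 = -18100 + 479 = -17621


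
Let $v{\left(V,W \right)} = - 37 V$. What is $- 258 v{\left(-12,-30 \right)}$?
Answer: $-114552$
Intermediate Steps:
$- 258 v{\left(-12,-30 \right)} = - 258 \left(\left(-37\right) \left(-12\right)\right) = \left(-258\right) 444 = -114552$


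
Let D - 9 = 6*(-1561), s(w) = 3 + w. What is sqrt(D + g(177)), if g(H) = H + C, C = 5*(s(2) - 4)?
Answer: 5*I*sqrt(367) ≈ 95.786*I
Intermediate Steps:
C = 5 (C = 5*((3 + 2) - 4) = 5*(5 - 4) = 5*1 = 5)
g(H) = 5 + H (g(H) = H + 5 = 5 + H)
D = -9357 (D = 9 + 6*(-1561) = 9 - 9366 = -9357)
sqrt(D + g(177)) = sqrt(-9357 + (5 + 177)) = sqrt(-9357 + 182) = sqrt(-9175) = 5*I*sqrt(367)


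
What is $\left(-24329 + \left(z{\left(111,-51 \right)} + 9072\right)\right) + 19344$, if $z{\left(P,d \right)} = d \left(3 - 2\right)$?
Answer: $4036$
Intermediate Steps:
$z{\left(P,d \right)} = d$ ($z{\left(P,d \right)} = d 1 = d$)
$\left(-24329 + \left(z{\left(111,-51 \right)} + 9072\right)\right) + 19344 = \left(-24329 + \left(-51 + 9072\right)\right) + 19344 = \left(-24329 + 9021\right) + 19344 = -15308 + 19344 = 4036$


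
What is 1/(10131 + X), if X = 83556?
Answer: 1/93687 ≈ 1.0674e-5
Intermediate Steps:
1/(10131 + X) = 1/(10131 + 83556) = 1/93687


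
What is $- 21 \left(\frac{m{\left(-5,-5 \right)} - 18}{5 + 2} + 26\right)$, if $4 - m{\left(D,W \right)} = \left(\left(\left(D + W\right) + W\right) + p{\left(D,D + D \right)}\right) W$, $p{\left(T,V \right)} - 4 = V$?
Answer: $-189$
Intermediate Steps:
$p{\left(T,V \right)} = 4 + V$
$m{\left(D,W \right)} = 4 - W \left(4 + 2 W + 3 D\right)$ ($m{\left(D,W \right)} = 4 - \left(\left(\left(D + W\right) + W\right) + \left(4 + \left(D + D\right)\right)\right) W = 4 - \left(\left(D + 2 W\right) + \left(4 + 2 D\right)\right) W = 4 - \left(4 + 2 W + 3 D\right) W = 4 - W \left(4 + 2 W + 3 D\right)$)
$- 21 \left(\frac{m{\left(-5,-5 \right)} - 18}{5 + 2} + 26\right) = - 21 \left(\frac{\left(4 - -20 - 2 \left(-5\right)^{2} - \left(-15\right) \left(-5\right)\right) - 18}{5 + 2} + 26\right) = - 21 \left(\frac{\left(4 + 20 - 50 - 75\right) - 18}{7} + 26\right) = - 21 \left(\left(\left(4 + 20 - 50 - 75\right) - 18\right) \frac{1}{7} + 26\right) = - 21 \left(\left(-101 - 18\right) \frac{1}{7} + 26\right) = - 21 \left(\left(-119\right) \frac{1}{7} + 26\right) = - 21 \left(-17 + 26\right) = \left(-21\right) 9 = -189$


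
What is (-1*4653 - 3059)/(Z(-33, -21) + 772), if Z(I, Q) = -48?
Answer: -1928/181 ≈ -10.652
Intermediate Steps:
(-1*4653 - 3059)/(Z(-33, -21) + 772) = (-1*4653 - 3059)/(-48 + 772) = (-4653 - 3059)/724 = -7712*1/724 = -1928/181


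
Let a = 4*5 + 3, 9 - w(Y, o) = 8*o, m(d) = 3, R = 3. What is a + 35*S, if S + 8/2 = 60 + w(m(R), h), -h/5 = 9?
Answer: 14898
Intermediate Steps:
h = -45 (h = -5*9 = -45)
w(Y, o) = 9 - 8*o
S = 425 (S = -4 + (60 + (9 - 8*(-45))) = -4 + (60 + (9 + 360)) = -4 + (60 + 369) = -4 + 429 = 425)
a = 23 (a = 20 + 3 = 23)
a + 35*S = 23 + 35*425 = 23 + 14875 = 14898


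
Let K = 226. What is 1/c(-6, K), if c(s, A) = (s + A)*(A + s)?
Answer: 1/48400 ≈ 2.0661e-5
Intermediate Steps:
c(s, A) = (A + s)**2 (c(s, A) = (A + s)*(A + s) = (A + s)**2)
1/c(-6, K) = 1/((226 - 6)**2) = 1/(220**2) = 1/48400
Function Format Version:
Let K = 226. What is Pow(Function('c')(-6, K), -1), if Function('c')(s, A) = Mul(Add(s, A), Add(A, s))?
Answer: Rational(1, 48400) ≈ 2.0661e-5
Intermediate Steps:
Function('c')(s, A) = Pow(Add(A, s), 2) (Function('c')(s, A) = Mul(Add(A, s), Add(A, s)) = Pow(Add(A, s), 2))
Pow(Function('c')(-6, K), -1) = Pow(Pow(Add(226, -6), 2), -1) = Pow(Pow(220, 2), -1) = Pow(48400, -1) = Rational(1, 48400)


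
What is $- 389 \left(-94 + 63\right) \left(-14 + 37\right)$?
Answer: $277357$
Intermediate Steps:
$- 389 \left(-94 + 63\right) \left(-14 + 37\right) = - 389 \left(\left(-31\right) 23\right) = \left(-389\right) \left(-713\right) = 277357$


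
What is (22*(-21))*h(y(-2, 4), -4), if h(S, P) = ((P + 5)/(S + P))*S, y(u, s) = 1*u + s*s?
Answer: -3234/5 ≈ -646.80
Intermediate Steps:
y(u, s) = u + s²
h(S, P) = S*(5 + P)/(P + S) (h(S, P) = ((5 + P)/(P + S))*S = S*(5 + P)/(P + S))
(22*(-21))*h(y(-2, 4), -4) = (22*(-21))*((-2 + 4²)*(5 - 4)/(-4 + (-2 + 4²))) = -462*(-2 + 16)/(-4 + (-2 + 16)) = -6468/(-4 + 14) = -6468/10 = -462*7/5 = -3234/5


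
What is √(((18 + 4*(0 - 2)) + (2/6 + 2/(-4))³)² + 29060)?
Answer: √1360484641/216 ≈ 170.76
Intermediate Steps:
√(((18 + 4*(0 - 2)) + (2/6 + 2/(-4))³)² + 29060) = √(((18 + 4*(-2)) + (2*(⅙) + 2*(-¼))³)² + 29060) = √(((18 - 8) + (⅓ - ½)³)² + 29060) = √((10 + (-⅙)³)² + 29060) = √((10 - 1/216)² + 29060) = √((2159/216)² + 29060) = √(4661281/46656 + 29060) = √(1360484641/46656) = √1360484641/216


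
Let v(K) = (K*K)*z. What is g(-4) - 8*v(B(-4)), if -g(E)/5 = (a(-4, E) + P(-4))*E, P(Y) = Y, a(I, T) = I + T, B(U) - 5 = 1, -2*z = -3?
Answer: -672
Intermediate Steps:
z = 3/2 (z = -1/2*(-3) = 3/2 ≈ 1.5000)
B(U) = 6 (B(U) = 5 + 1 = 6)
g(E) = -5*E*(-8 + E) (g(E) = -5*((-4 + E) - 4)*E = -5*(-8 + E)*E = -5*E*(-8 + E))
v(K) = 3*K**2/2 (v(K) = (K*K)*(3/2) = K**2*(3/2) = 3*K**2/2)
g(-4) - 8*v(B(-4)) = 5*(-4)*(8 - 1*(-4)) - 12*6**2 = 5*(-4)*(8 + 4) - 12*36 = 5*(-4)*12 - 8*54 = -240 - 432 = -672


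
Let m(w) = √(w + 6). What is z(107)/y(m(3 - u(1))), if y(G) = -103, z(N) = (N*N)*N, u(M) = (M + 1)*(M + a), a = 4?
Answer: -1225043/103 ≈ -11894.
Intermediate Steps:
u(M) = (1 + M)*(4 + M) (u(M) = (M + 1)*(M + 4) = (1 + M)*(4 + M))
z(N) = N³ (z(N) = N²*N = N³)
m(w) = √(6 + w)
z(107)/y(m(3 - u(1))) = 107³/(-103) = 1225043*(-1/103) = -1225043/103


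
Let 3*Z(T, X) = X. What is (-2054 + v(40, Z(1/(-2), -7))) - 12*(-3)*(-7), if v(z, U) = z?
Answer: -2266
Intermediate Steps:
Z(T, X) = X/3
(-2054 + v(40, Z(1/(-2), -7))) - 12*(-3)*(-7) = (-2054 + 40) - 12*(-3)*(-7) = -2014 + 36*(-7) = -2014 - 252 = -2266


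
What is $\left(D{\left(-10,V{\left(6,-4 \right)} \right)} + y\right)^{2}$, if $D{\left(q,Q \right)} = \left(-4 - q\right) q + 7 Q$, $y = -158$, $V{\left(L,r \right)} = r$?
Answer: $60516$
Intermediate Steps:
$D{\left(q,Q \right)} = 7 Q + q \left(-4 - q\right)$ ($D{\left(q,Q \right)} = q \left(-4 - q\right) + 7 Q = 7 Q + q \left(-4 - q\right)$)
$\left(D{\left(-10,V{\left(6,-4 \right)} \right)} + y\right)^{2} = \left(\left(- \left(-10\right)^{2} - -40 + 7 \left(-4\right)\right) - 158\right)^{2} = \left(\left(\left(-1\right) 100 + 40 - 28\right) - 158\right)^{2} = \left(\left(-100 + 40 - 28\right) - 158\right)^{2} = \left(-88 - 158\right)^{2} = \left(-246\right)^{2} = 60516$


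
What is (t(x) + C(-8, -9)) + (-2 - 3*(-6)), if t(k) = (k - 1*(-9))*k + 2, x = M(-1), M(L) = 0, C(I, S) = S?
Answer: 9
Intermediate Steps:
x = 0
t(k) = 2 + k*(9 + k) (t(k) = (k + 9)*k + 2 = (9 + k)*k + 2 = k*(9 + k) + 2 = 2 + k*(9 + k))
(t(x) + C(-8, -9)) + (-2 - 3*(-6)) = ((2 + 0² + 9*0) - 9) + (-2 - 3*(-6)) = ((2 + 0 + 0) - 9) + (-2 + 18) = (2 - 9) + 16 = -7 + 16 = 9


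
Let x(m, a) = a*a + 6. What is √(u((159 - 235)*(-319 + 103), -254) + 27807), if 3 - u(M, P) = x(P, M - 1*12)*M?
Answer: 3*I*√490822385838 ≈ 2.1018e+6*I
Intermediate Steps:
x(m, a) = 6 + a² (x(m, a) = a² + 6 = 6 + a²)
u(M, P) = 3 - M*(6 + (-12 + M)²) (u(M, P) = 3 - (6 + (M - 1*12)²)*M = 3 - (6 + (M - 12)²)*M = 3 - (6 + (-12 + M)²)*M = 3 - M*(6 + (-12 + M)²))
√(u((159 - 235)*(-319 + 103), -254) + 27807) = √((3 - (159 - 235)*(-319 + 103)*(6 + (-12 + (159 - 235)*(-319 + 103))²)) + 27807) = √((3 - (-76*(-216))*(6 + (-12 - 76*(-216))²)) + 27807) = √((3 - 1*16416*(6 + (-12 + 16416)²)) + 27807) = √((3 - 1*16416*(6 + 16404²)) + 27807) = √((3 - 1*16416*(6 + 269091216)) + 27807) = √((3 - 1*16416*269091222) + 27807) = √((3 - 4417401500352) + 27807) = √(-4417401500349 + 27807) = √(-4417401472542) = 3*I*√490822385838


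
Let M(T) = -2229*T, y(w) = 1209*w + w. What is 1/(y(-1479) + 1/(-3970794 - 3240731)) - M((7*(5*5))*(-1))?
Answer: -5034180405136957850/12905673024751 ≈ -3.9008e+5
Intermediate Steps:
y(w) = 1210*w
1/(y(-1479) + 1/(-3970794 - 3240731)) - M((7*(5*5))*(-1)) = 1/(1210*(-1479) + 1/(-3970794 - 3240731)) - (-2229)*(7*(5*5))*(-1) = 1/(-1789590 + 1/(-7211525)) - (-2229)*(7*25)*(-1) = 1/(-1789590 - 1/7211525) - (-2229)*175*(-1) = 1/(-12905673024751/7211525) - (-2229)*(-175) = -7211525/12905673024751 - 1*390075 = -7211525/12905673024751 - 390075 = -5034180405136957850/12905673024751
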